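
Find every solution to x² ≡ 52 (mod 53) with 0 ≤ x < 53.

53 ≡ 1 (mod 4), so we find a root by search.
Trying successive values, 23² = 529 ≡ 52 (mod 53). The other root is 53 − 23 = 30.

23, 30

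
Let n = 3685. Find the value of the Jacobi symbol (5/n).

0

Reciprocity: 5 ≡ 1 and 3685 ≡ 1 (mod 4), so (5/3685) = +(3685/5).
Reduce top mod 5: now compute (0/5).
Top reduces to 0: gcd > 1, so the symbol is 0.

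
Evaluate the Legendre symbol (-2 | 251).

First reduce: -2 ≡ 249 (mod 251).
Reciprocity: 249 ≡ 1 and 251 ≡ 3 (mod 4), so (249/251) = +(251/249).
Reduce top mod 249: now compute (2/249).
Pull out 2: since 249 ≡ 1 (mod 8), (2/249) = +1.
Reached (1/249) = 1. Collecting the sign flips along the way, the symbol is +1.

1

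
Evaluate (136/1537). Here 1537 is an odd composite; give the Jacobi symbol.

-1

Pull out 2^3: since 1537 ≡ 1 (mod 8), (2/1537) = +1, so (2/1537)^3 = +1.
Reciprocity: 17 ≡ 1 and 1537 ≡ 1 (mod 4), so (17/1537) = +(1537/17).
Reduce top mod 17: now compute (7/17).
Reciprocity: 7 ≡ 3 and 17 ≡ 1 (mod 4), so (7/17) = +(17/7).
Reduce top mod 7: now compute (3/7).
Reciprocity: 3 ≡ 3 and 7 ≡ 3 (mod 4), so (3/7) = −(7/3).
Reduce top mod 3: now compute (1/3).
Reached (1/3) = 1. Collecting the sign flips along the way, the symbol is -1.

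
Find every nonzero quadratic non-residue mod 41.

3 6 7 11 12 13 14 15 17 19 22 24 26 27 28 29 30 34 35 38

Square k = 1,…,20 (k and 41−k give the same square):
1²=1, 2²=4, 3²=9, 4²=16, 5²=25, 6²=36, 7²≡8, 8²≡23, 9²≡40, 10²≡18, 11²≡39, 12²≡21, 13²≡5, 14²≡32, 15²≡20, 16²≡10, 17²≡2, 18²≡37, 19²≡33, 20²≡31 (mod 41).
The residues are {1, 2, 4, 5, 8, 9, 10, 16, 18, 20, 21, 23, 25, 31, 32, 33, 36, 37, 39, 40}; the non-residues are the remaining 20 nonzero classes.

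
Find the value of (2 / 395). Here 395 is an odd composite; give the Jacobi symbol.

-1

Pull out 2: since 395 ≡ 3 (mod 8), (2/395) = -1.
Reached (1/395) = 1. Collecting the sign flips along the way, the symbol is -1.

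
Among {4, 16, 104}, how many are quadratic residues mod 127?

3

(4/127) = +1 → QR.
(16/127) = +1 → QR.
(104/127) = +1 → QR.
Total quadratic residues among the 3: 3.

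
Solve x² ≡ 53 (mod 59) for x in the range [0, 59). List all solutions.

Since 59 ≡ 3 (mod 4), a square root of 53 is 53^((59+1)/4) = 53^15 mod 59.
Repeated squaring: 53^2≡36, 53^4≡57, 53^8≡4 (mod 59).
53^15 = 53^(8+4+2+1) ≡ 17 (mod 59).
Check: 17² = 289 ≡ 53 (mod 59). The two roots are 17 and 42.

17, 42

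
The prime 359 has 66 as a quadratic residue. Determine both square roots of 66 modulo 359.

Since 359 ≡ 3 (mod 4), a square root of 66 is 66^((359+1)/4) = 66^90 mod 359.
Repeated squaring: 66^2≡48, 66^4≡150, 66^8≡242, 66^16≡47, 66^32≡55, 66^64≡153 (mod 359).
66^90 = 66^(64+16+8+2) ≡ 331 (mod 359).
Check: 331² = 109561 ≡ 66 (mod 359). The two roots are 28 and 331.

28, 331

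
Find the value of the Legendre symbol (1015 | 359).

1

First reduce: 1015 ≡ 297 (mod 359).
Reciprocity: 297 ≡ 1 and 359 ≡ 3 (mod 4), so (297/359) = +(359/297).
Reduce top mod 297: now compute (62/297).
Pull out 2: since 297 ≡ 1 (mod 8), (2/297) = +1.
Reciprocity: 31 ≡ 3 and 297 ≡ 1 (mod 4), so (31/297) = +(297/31).
Reduce top mod 31: now compute (18/31).
Pull out 2: since 31 ≡ 7 (mod 8), (2/31) = +1.
Reciprocity: 9 ≡ 1 and 31 ≡ 3 (mod 4), so (9/31) = +(31/9).
Reduce top mod 9: now compute (4/9).
Pull out 2^2: since 9 ≡ 1 (mod 8), (2/9) = +1, so (2/9)^2 = +1.
Reached (1/9) = 1. Collecting the sign flips along the way, the symbol is +1.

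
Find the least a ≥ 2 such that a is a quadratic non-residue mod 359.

7

(2/359) = +1, so 2 is a residue.
(3/359) = +1, so 3 is a residue.
(4/359) = +1, so 4 is a residue.
(5/359) = +1, so 5 is a residue.
(6/359) = +1, so 6 is a residue.
(7/359) = −1, so 7 is the smallest positive non-residue mod 359.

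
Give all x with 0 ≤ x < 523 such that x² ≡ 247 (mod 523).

Since 523 ≡ 3 (mod 4), a square root of 247 is 247^((523+1)/4) = 247^131 mod 523.
Repeated squaring: 247^2≡341, 247^4≡175, 247^8≡291, 247^16≡478, 247^32≡456, 247^64≡305, 247^128≡454 (mod 523).
247^131 = 247^(128+2+1) ≡ 436 (mod 523).
Check: 436² = 190096 ≡ 247 (mod 523). The two roots are 87 and 436.

87, 436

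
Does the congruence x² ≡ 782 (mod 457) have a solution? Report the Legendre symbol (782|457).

First reduce: 782 ≡ 325 (mod 457).
Reciprocity: 325 ≡ 1 and 457 ≡ 1 (mod 4), so (325/457) = +(457/325).
Reduce top mod 325: now compute (132/325).
Pull out 2^2: since 325 ≡ 5 (mod 8), (2/325) = -1, so (2/325)^2 = +1.
Reciprocity: 33 ≡ 1 and 325 ≡ 1 (mod 4), so (33/325) = +(325/33).
Reduce top mod 33: now compute (28/33).
Pull out 2^2: since 33 ≡ 1 (mod 8), (2/33) = +1, so (2/33)^2 = +1.
Reciprocity: 7 ≡ 3 and 33 ≡ 1 (mod 4), so (7/33) = +(33/7).
Reduce top mod 7: now compute (5/7).
Reciprocity: 5 ≡ 1 and 7 ≡ 3 (mod 4), so (5/7) = +(7/5).
Reduce top mod 5: now compute (2/5).
Pull out 2: since 5 ≡ 5 (mod 8), (2/5) = -1.
Reached (1/5) = 1. Collecting the sign flips along the way, the symbol is -1.

-1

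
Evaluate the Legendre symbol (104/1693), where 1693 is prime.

Pull out 2^3: since 1693 ≡ 5 (mod 8), (2/1693) = -1, so (2/1693)^3 = -1.
Reciprocity: 13 ≡ 1 and 1693 ≡ 1 (mod 4), so (13/1693) = +(1693/13).
Reduce top mod 13: now compute (3/13).
Reciprocity: 3 ≡ 3 and 13 ≡ 1 (mod 4), so (3/13) = +(13/3).
Reduce top mod 3: now compute (1/3).
Reached (1/3) = 1. Collecting the sign flips along the way, the symbol is -1.

-1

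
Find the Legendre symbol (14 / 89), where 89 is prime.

-1

Euler's criterion: (14/89) ≡ 14^44 (mod 89).
14^2 ≡ 18 (mod 89)
14^4 ≡ 57 (mod 89)
14^8 ≡ 45 (mod 89)
14^16 ≡ 67 (mod 89)
14^32 ≡ 39 (mod 89)
14^44 = 14^(32+8+4) ≡ 88 (mod 89).
Result is 88 ≡ −1, so (14/89) = −1.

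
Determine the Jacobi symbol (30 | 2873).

Pull out 2: since 2873 ≡ 1 (mod 8), (2/2873) = +1.
Reciprocity: 15 ≡ 3 and 2873 ≡ 1 (mod 4), so (15/2873) = +(2873/15).
Reduce top mod 15: now compute (8/15).
Pull out 2^3: since 15 ≡ 7 (mod 8), (2/15) = +1, so (2/15)^3 = +1.
Reached (1/15) = 1. Collecting the sign flips along the way, the symbol is +1.

1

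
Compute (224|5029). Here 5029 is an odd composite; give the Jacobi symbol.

Pull out 2^5: since 5029 ≡ 5 (mod 8), (2/5029) = -1, so (2/5029)^5 = -1.
Reciprocity: 7 ≡ 3 and 5029 ≡ 1 (mod 4), so (7/5029) = +(5029/7).
Reduce top mod 7: now compute (3/7).
Reciprocity: 3 ≡ 3 and 7 ≡ 3 (mod 4), so (3/7) = −(7/3).
Reduce top mod 3: now compute (1/3).
Reached (1/3) = 1. Collecting the sign flips along the way, the symbol is +1.

1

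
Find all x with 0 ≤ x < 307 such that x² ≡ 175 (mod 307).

92, 215

Since 307 ≡ 3 (mod 4), a square root of 175 is 175^((307+1)/4) = 175^77 mod 307.
Repeated squaring: 175^2≡232, 175^4≡99, 175^8≡284, 175^16≡222, 175^32≡164, 175^64≡187 (mod 307).
175^77 = 175^(64+8+4+1) ≡ 215 (mod 307).
Check: 215² = 46225 ≡ 175 (mod 307). The two roots are 92 and 215.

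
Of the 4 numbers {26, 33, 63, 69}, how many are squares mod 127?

2

(26/127) = +1 → QR.
(33/127) = -1 → non-residue.
(63/127) = -1 → non-residue.
(69/127) = +1 → QR.
Total quadratic residues among the 4: 2.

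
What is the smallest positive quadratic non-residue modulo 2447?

(2/2447) = +1, so 2 is a residue.
(3/2447) = +1, so 3 is a residue.
(4/2447) = +1, so 4 is a residue.
(5/2447) = −1, so 5 is the smallest positive non-residue mod 2447.

5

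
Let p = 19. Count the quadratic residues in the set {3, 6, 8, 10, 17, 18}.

(3/19) = -1 → non-residue.
(6/19) = +1 → QR.
(8/19) = -1 → non-residue.
(10/19) = -1 → non-residue.
(17/19) = +1 → QR.
(18/19) = -1 → non-residue.
Total quadratic residues among the 6: 2.

2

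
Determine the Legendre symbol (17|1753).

Reciprocity: 17 ≡ 1 and 1753 ≡ 1 (mod 4), so (17/1753) = +(1753/17).
Reduce top mod 17: now compute (2/17).
Pull out 2: since 17 ≡ 1 (mod 8), (2/17) = +1.
Reached (1/17) = 1. Collecting the sign flips along the way, the symbol is +1.

1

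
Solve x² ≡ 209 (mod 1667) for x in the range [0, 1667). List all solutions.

Since 1667 ≡ 3 (mod 4), a square root of 209 is 209^((1667+1)/4) = 209^417 mod 1667.
Repeated squaring: 209^2≡339, 209^4≡1565, 209^8≡402, 209^16≡1572, 209^32≡690, 209^64≡1005, 209^128≡1490, 209^256≡1323 (mod 1667).
209^417 = 209^(256+128+32+1) ≡ 1033 (mod 1667).
Check: 1033² = 1067089 ≡ 209 (mod 1667). The two roots are 634 and 1033.

634, 1033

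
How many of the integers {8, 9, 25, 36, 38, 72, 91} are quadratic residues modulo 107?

(8/107) = -1 → non-residue.
(9/107) = +1 → QR.
(25/107) = +1 → QR.
(36/107) = +1 → QR.
(38/107) = -1 → non-residue.
(72/107) = -1 → non-residue.
(91/107) = -1 → non-residue.
Total quadratic residues among the 7: 3.

3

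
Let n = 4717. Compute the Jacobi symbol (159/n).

0

Reciprocity: 159 ≡ 3 and 4717 ≡ 1 (mod 4), so (159/4717) = +(4717/159).
Reduce top mod 159: now compute (106/159).
Pull out 2: since 159 ≡ 7 (mod 8), (2/159) = +1.
Reciprocity: 53 ≡ 1 and 159 ≡ 3 (mod 4), so (53/159) = +(159/53).
Reduce top mod 53: now compute (0/53).
Top reduces to 0: gcd > 1, so the symbol is 0.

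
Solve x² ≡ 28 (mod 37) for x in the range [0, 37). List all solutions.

37 ≡ 1 (mod 4), so we find a root by search.
Trying successive values, 18² = 324 ≡ 28 (mod 37). The other root is 37 − 18 = 19.

18, 19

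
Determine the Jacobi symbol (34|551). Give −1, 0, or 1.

-1

Pull out 2: since 551 ≡ 7 (mod 8), (2/551) = +1.
Reciprocity: 17 ≡ 1 and 551 ≡ 3 (mod 4), so (17/551) = +(551/17).
Reduce top mod 17: now compute (7/17).
Reciprocity: 7 ≡ 3 and 17 ≡ 1 (mod 4), so (7/17) = +(17/7).
Reduce top mod 7: now compute (3/7).
Reciprocity: 3 ≡ 3 and 7 ≡ 3 (mod 4), so (3/7) = −(7/3).
Reduce top mod 3: now compute (1/3).
Reached (1/3) = 1. Collecting the sign flips along the way, the symbol is -1.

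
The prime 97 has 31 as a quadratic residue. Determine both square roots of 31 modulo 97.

15, 82

97 ≡ 1 (mod 4), so we find a root by search.
Trying successive values, 15² = 225 ≡ 31 (mod 97). The other root is 97 − 15 = 82.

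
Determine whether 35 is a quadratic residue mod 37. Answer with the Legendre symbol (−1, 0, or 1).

-1

Euler's criterion: (35/37) ≡ 35^18 (mod 37).
35^2 ≡ 4 (mod 37)
35^4 ≡ 16 (mod 37)
35^8 ≡ 34 (mod 37)
35^16 ≡ 9 (mod 37)
35^18 = 35^(16+2) ≡ 36 (mod 37).
Result is 36 ≡ −1, so (35/37) = −1.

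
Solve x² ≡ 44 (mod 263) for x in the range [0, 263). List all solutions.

Since 263 ≡ 3 (mod 4), a square root of 44 is 44^((263+1)/4) = 44^66 mod 263.
Repeated squaring: 44^2≡95, 44^4≡83, 44^8≡51, 44^16≡234, 44^32≡52, 44^64≡74 (mod 263).
44^66 = 44^(64+2) ≡ 192 (mod 263).
Check: 192² = 36864 ≡ 44 (mod 263). The two roots are 71 and 192.

71, 192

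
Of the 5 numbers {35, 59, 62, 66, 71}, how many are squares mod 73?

(35/73) = +1 → QR.
(59/73) = -1 → non-residue.
(62/73) = -1 → non-residue.
(66/73) = -1 → non-residue.
(71/73) = +1 → QR.
Total quadratic residues among the 5: 2.

2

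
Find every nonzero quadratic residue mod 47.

Square k = 1,…,23 (k and 47−k give the same square):
1²=1, 2²=4, 3²=9, 4²=16, 5²=25, 6²=36, 7²≡2, 8²≡17, 9²≡34, 10²≡6, 11²≡27, 12²≡3, 13²≡28, 14²≡8, 15²≡37, 16²≡21, 17²≡7, 18²≡42, 19²≡32, 20²≡24, 21²≡18, 22²≡14, 23²≡12 (mod 47).
So the quadratic residues mod 47 are {1, 2, 3, 4, 6, 7, 8, 9, 12, 14, 16, 17, 18, 21, 24, 25, 27, 28, 32, 34, 36, 37, 42}.

1 2 3 4 6 7 8 9 12 14 16 17 18 21 24 25 27 28 32 34 36 37 42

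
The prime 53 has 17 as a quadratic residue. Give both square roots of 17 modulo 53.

53 ≡ 1 (mod 4), so we find a root by search.
Trying successive values, 21² = 441 ≡ 17 (mod 53). The other root is 53 − 21 = 32.

21, 32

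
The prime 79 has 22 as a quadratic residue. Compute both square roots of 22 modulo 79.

38, 41

Since 79 ≡ 3 (mod 4), a square root of 22 is 22^((79+1)/4) = 22^20 mod 79.
Repeated squaring: 22^2≡10, 22^4≡21, 22^8≡46, 22^16≡62 (mod 79).
22^20 = 22^(16+4) ≡ 38 (mod 79).
Check: 38² = 1444 ≡ 22 (mod 79). The two roots are 38 and 41.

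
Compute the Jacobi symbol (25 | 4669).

Reciprocity: 25 ≡ 1 and 4669 ≡ 1 (mod 4), so (25/4669) = +(4669/25).
Reduce top mod 25: now compute (19/25).
Reciprocity: 19 ≡ 3 and 25 ≡ 1 (mod 4), so (19/25) = +(25/19).
Reduce top mod 19: now compute (6/19).
Pull out 2: since 19 ≡ 3 (mod 8), (2/19) = -1.
Reciprocity: 3 ≡ 3 and 19 ≡ 3 (mod 4), so (3/19) = −(19/3).
Reduce top mod 3: now compute (1/3).
Reached (1/3) = 1. Collecting the sign flips along the way, the symbol is +1.

1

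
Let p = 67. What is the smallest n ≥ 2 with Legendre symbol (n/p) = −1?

2

(2/67) = −1, so 2 is the smallest positive non-residue mod 67.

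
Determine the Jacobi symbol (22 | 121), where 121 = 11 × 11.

Pull out 2: since 121 ≡ 1 (mod 8), (2/121) = +1.
Reciprocity: 11 ≡ 3 and 121 ≡ 1 (mod 4), so (11/121) = +(121/11).
Reduce top mod 11: now compute (0/11).
Top reduces to 0: gcd > 1, so the symbol is 0.

0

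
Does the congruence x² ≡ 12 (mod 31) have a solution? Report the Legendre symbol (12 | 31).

-1

Pull out 2^2: since 31 ≡ 7 (mod 8), (2/31) = +1, so (2/31)^2 = +1.
Reciprocity: 3 ≡ 3 and 31 ≡ 3 (mod 4), so (3/31) = −(31/3).
Reduce top mod 3: now compute (1/3).
Reached (1/3) = 1. Collecting the sign flips along the way, the symbol is -1.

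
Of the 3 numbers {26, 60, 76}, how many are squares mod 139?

(26/139) = -1 → non-residue.
(60/139) = -1 → non-residue.
(76/139) = -1 → non-residue.
Total quadratic residues among the 3: 0.

0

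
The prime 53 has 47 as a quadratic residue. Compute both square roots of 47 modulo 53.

10, 43

53 ≡ 1 (mod 4), so we find a root by search.
Trying successive values, 10² = 100 ≡ 47 (mod 53). The other root is 53 − 10 = 43.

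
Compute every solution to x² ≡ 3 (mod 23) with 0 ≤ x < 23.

Since 23 ≡ 3 (mod 4), a square root of 3 is 3^((23+1)/4) = 3^6 mod 23.
Repeated squaring: 3^2≡9, 3^4≡12 (mod 23).
3^6 = 3^(4+2) ≡ 16 (mod 23).
Check: 16² = 256 ≡ 3 (mod 23). The two roots are 7 and 16.

7, 16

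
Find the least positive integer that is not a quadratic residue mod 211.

(2/211) = −1, so 2 is the smallest positive non-residue mod 211.

2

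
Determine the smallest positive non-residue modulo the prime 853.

2

(2/853) = −1, so 2 is the smallest positive non-residue mod 853.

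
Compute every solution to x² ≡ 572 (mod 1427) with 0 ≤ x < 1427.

Since 1427 ≡ 3 (mod 4), a square root of 572 is 572^((1427+1)/4) = 572^357 mod 1427.
Repeated squaring: 572^2≡401, 572^4≡977, 572^8≡1293, 572^16≡832, 572^32≡129, 572^64≡944, 572^128≡688, 572^256≡1007 (mod 1427).
572^357 = 572^(256+64+32+4+1) ≡ 931 (mod 1427).
Check: 931² = 866761 ≡ 572 (mod 1427). The two roots are 496 and 931.

496, 931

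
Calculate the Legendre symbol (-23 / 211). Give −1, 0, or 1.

1

Euler's criterion: (-23/211) ≡ 188^105 (mod 211).
188^2 ≡ 107 (mod 211)
188^4 ≡ 55 (mod 211)
188^8 ≡ 71 (mod 211)
188^16 ≡ 188 (mod 211)
188^32 ≡ 107 (mod 211)
188^64 ≡ 55 (mod 211)
188^105 = 188^(64+32+8+1) ≡ 1 (mod 211).
Result is 1, so (-23/211) = 1.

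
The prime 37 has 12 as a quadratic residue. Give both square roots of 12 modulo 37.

37 ≡ 1 (mod 4), so we find a root by search.
Trying successive values, 7² = 49 ≡ 12 (mod 37). The other root is 37 − 7 = 30.

7, 30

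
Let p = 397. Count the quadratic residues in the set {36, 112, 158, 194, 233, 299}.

1

(36/397) = +1 → QR.
(112/397) = -1 → non-residue.
(158/397) = -1 → non-residue.
(194/397) = -1 → non-residue.
(233/397) = -1 → non-residue.
(299/397) = -1 → non-residue.
Total quadratic residues among the 6: 1.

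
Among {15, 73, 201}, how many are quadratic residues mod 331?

0

(15/331) = -1 → non-residue.
(73/331) = -1 → non-residue.
(201/331) = -1 → non-residue.
Total quadratic residues among the 3: 0.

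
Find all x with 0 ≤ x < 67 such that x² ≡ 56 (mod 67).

Since 67 ≡ 3 (mod 4), a square root of 56 is 56^((67+1)/4) = 56^17 mod 67.
Repeated squaring: 56^2≡54, 56^4≡35, 56^8≡19, 56^16≡26 (mod 67).
56^17 = 56^(16+1) ≡ 49 (mod 67).
Check: 49² = 2401 ≡ 56 (mod 67). The two roots are 18 and 49.

18, 49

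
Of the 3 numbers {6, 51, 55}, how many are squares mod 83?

(6/83) = -1 → non-residue.
(51/83) = +1 → QR.
(55/83) = -1 → non-residue.
Total quadratic residues among the 3: 1.

1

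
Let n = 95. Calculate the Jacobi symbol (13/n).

Reciprocity: 13 ≡ 1 and 95 ≡ 3 (mod 4), so (13/95) = +(95/13).
Reduce top mod 13: now compute (4/13).
Pull out 2^2: since 13 ≡ 5 (mod 8), (2/13) = -1, so (2/13)^2 = +1.
Reached (1/13) = 1. Collecting the sign flips along the way, the symbol is +1.

1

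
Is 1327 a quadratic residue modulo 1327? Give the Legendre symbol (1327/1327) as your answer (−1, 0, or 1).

0

First reduce: 1327 ≡ 0 (mod 1327).
Top reduces to 0: gcd > 1, so the symbol is 0.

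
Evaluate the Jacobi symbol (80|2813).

Pull out 2^4: since 2813 ≡ 5 (mod 8), (2/2813) = -1, so (2/2813)^4 = +1.
Reciprocity: 5 ≡ 1 and 2813 ≡ 1 (mod 4), so (5/2813) = +(2813/5).
Reduce top mod 5: now compute (3/5).
Reciprocity: 3 ≡ 3 and 5 ≡ 1 (mod 4), so (3/5) = +(5/3).
Reduce top mod 3: now compute (2/3).
Pull out 2: since 3 ≡ 3 (mod 8), (2/3) = -1.
Reached (1/3) = 1. Collecting the sign flips along the way, the symbol is -1.

-1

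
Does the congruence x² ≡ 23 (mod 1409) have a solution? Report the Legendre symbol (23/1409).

Reciprocity: 23 ≡ 3 and 1409 ≡ 1 (mod 4), so (23/1409) = +(1409/23).
Reduce top mod 23: now compute (6/23).
Pull out 2: since 23 ≡ 7 (mod 8), (2/23) = +1.
Reciprocity: 3 ≡ 3 and 23 ≡ 3 (mod 4), so (3/23) = −(23/3).
Reduce top mod 3: now compute (2/3).
Pull out 2: since 3 ≡ 3 (mod 8), (2/3) = -1.
Reached (1/3) = 1. Collecting the sign flips along the way, the symbol is +1.

1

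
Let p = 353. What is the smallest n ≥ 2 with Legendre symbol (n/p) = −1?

(2/353) = +1, so 2 is a residue.
(3/353) = −1, so 3 is the smallest positive non-residue mod 353.

3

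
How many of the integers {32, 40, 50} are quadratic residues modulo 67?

1

(32/67) = -1 → non-residue.
(40/67) = +1 → QR.
(50/67) = -1 → non-residue.
Total quadratic residues among the 3: 1.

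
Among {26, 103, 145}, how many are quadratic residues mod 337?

3

(26/337) = +1 → QR.
(103/337) = +1 → QR.
(145/337) = +1 → QR.
Total quadratic residues among the 3: 3.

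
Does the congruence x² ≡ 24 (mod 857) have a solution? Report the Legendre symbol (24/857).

-1

Euler's criterion: (24/857) ≡ 24^428 (mod 857).
24^2 ≡ 576 (mod 857)
24^4 ≡ 117 (mod 857)
24^8 ≡ 834 (mod 857)
24^16 ≡ 529 (mod 857)
24^32 ≡ 459 (mod 857)
24^64 ≡ 716 (mod 857)
24^128 ≡ 170 (mod 857)
24^256 ≡ 619 (mod 857)
24^428 = 24^(256+128+32+8+4) ≡ 856 (mod 857).
Result is 856 ≡ −1, so (24/857) = −1.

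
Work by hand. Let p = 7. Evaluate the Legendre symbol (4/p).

Euler's criterion: (4/7) ≡ 4^3 (mod 7).
4^2 ≡ 2 (mod 7)
4^3 = 4^(2+1) ≡ 1 (mod 7).
Result is 1, so (4/7) = 1.

1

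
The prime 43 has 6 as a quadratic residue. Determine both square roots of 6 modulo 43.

7, 36

Since 43 ≡ 3 (mod 4), a square root of 6 is 6^((43+1)/4) = 6^11 mod 43.
Repeated squaring: 6^2≡36, 6^4≡6, 6^8≡36 (mod 43).
6^11 = 6^(8+2+1) ≡ 36 (mod 43).
Check: 36² = 1296 ≡ 6 (mod 43). The two roots are 7 and 36.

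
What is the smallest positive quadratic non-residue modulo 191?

(2/191) = +1, so 2 is a residue.
(3/191) = +1, so 3 is a residue.
(4/191) = +1, so 4 is a residue.
(5/191) = +1, so 5 is a residue.
(6/191) = +1, so 6 is a residue.
(7/191) = −1, so 7 is the smallest positive non-residue mod 191.

7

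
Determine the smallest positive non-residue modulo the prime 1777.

5

(2/1777) = +1, so 2 is a residue.
(3/1777) = +1, so 3 is a residue.
(4/1777) = +1, so 4 is a residue.
(5/1777) = −1, so 5 is the smallest positive non-residue mod 1777.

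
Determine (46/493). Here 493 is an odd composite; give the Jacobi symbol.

Pull out 2: since 493 ≡ 5 (mod 8), (2/493) = -1.
Reciprocity: 23 ≡ 3 and 493 ≡ 1 (mod 4), so (23/493) = +(493/23).
Reduce top mod 23: now compute (10/23).
Pull out 2: since 23 ≡ 7 (mod 8), (2/23) = +1.
Reciprocity: 5 ≡ 1 and 23 ≡ 3 (mod 4), so (5/23) = +(23/5).
Reduce top mod 5: now compute (3/5).
Reciprocity: 3 ≡ 3 and 5 ≡ 1 (mod 4), so (3/5) = +(5/3).
Reduce top mod 3: now compute (2/3).
Pull out 2: since 3 ≡ 3 (mod 8), (2/3) = -1.
Reached (1/3) = 1. Collecting the sign flips along the way, the symbol is +1.

1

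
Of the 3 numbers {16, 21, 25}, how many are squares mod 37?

(16/37) = +1 → QR.
(21/37) = +1 → QR.
(25/37) = +1 → QR.
Total quadratic residues among the 3: 3.

3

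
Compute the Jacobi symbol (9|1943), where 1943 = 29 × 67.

Reciprocity: 9 ≡ 1 and 1943 ≡ 3 (mod 4), so (9/1943) = +(1943/9).
Reduce top mod 9: now compute (8/9).
Pull out 2^3: since 9 ≡ 1 (mod 8), (2/9) = +1, so (2/9)^3 = +1.
Reached (1/9) = 1. Collecting the sign flips along the way, the symbol is +1.

1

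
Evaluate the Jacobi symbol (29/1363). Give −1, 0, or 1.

Reciprocity: 29 ≡ 1 and 1363 ≡ 3 (mod 4), so (29/1363) = +(1363/29).
Reduce top mod 29: now compute (0/29).
Top reduces to 0: gcd > 1, so the symbol is 0.

0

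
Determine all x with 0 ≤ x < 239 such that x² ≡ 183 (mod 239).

30, 209

Since 239 ≡ 3 (mod 4), a square root of 183 is 183^((239+1)/4) = 183^60 mod 239.
Repeated squaring: 183^2≡29, 183^4≡124, 183^8≡80, 183^16≡186, 183^32≡180 (mod 239).
183^60 = 183^(32+16+8+4) ≡ 30 (mod 239).
Check: 30² = 900 ≡ 183 (mod 239). The two roots are 30 and 209.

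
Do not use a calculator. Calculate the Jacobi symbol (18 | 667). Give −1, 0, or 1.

Pull out 2: since 667 ≡ 3 (mod 8), (2/667) = -1.
Reciprocity: 9 ≡ 1 and 667 ≡ 3 (mod 4), so (9/667) = +(667/9).
Reduce top mod 9: now compute (1/9).
Reached (1/9) = 1. Collecting the sign flips along the way, the symbol is -1.

-1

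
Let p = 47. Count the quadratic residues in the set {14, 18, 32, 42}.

(14/47) = +1 → QR.
(18/47) = +1 → QR.
(32/47) = +1 → QR.
(42/47) = +1 → QR.
Total quadratic residues among the 4: 4.

4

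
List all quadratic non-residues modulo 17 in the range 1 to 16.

Square k = 1,…,8 (k and 17−k give the same square):
1²=1, 2²=4, 3²=9, 4²=16, 5²≡8, 6²≡2, 7²≡15, 8²≡13 (mod 17).
The residues are {1, 2, 4, 8, 9, 13, 15, 16}; the non-residues are the remaining 8 nonzero classes.

3,5,6,7,10,11,12,14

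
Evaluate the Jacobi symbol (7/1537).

1

Reciprocity: 7 ≡ 3 and 1537 ≡ 1 (mod 4), so (7/1537) = +(1537/7).
Reduce top mod 7: now compute (4/7).
Pull out 2^2: since 7 ≡ 7 (mod 8), (2/7) = +1, so (2/7)^2 = +1.
Reached (1/7) = 1. Collecting the sign flips along the way, the symbol is +1.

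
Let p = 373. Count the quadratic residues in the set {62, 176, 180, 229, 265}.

(62/373) = -1 → non-residue.
(176/373) = -1 → non-residue.
(180/373) = -1 → non-residue.
(229/373) = +1 → QR.
(265/373) = +1 → QR.
Total quadratic residues among the 5: 2.

2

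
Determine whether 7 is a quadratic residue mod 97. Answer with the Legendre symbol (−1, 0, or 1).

-1

Reciprocity: 7 ≡ 3 and 97 ≡ 1 (mod 4), so (7/97) = +(97/7).
Reduce top mod 7: now compute (6/7).
Pull out 2: since 7 ≡ 7 (mod 8), (2/7) = +1.
Reciprocity: 3 ≡ 3 and 7 ≡ 3 (mod 4), so (3/7) = −(7/3).
Reduce top mod 3: now compute (1/3).
Reached (1/3) = 1. Collecting the sign flips along the way, the symbol is -1.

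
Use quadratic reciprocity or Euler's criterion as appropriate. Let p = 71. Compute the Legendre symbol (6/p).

Euler's criterion: (6/71) ≡ 6^35 (mod 71).
6^2 ≡ 36 (mod 71)
6^4 ≡ 18 (mod 71)
6^8 ≡ 40 (mod 71)
6^16 ≡ 38 (mod 71)
6^32 ≡ 24 (mod 71)
6^35 = 6^(32+2+1) ≡ 1 (mod 71).
Result is 1, so (6/71) = 1.

1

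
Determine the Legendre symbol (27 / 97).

1

Euler's criterion: (27/97) ≡ 27^48 (mod 97).
27^2 ≡ 50 (mod 97)
27^4 ≡ 75 (mod 97)
27^8 ≡ 96 (mod 97)
27^16 ≡ 1 (mod 97)
27^32 ≡ 1 (mod 97)
27^48 = 27^(32+16) ≡ 1 (mod 97).
Result is 1, so (27/97) = 1.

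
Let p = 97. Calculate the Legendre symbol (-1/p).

First reduce: -1 ≡ 96 (mod 97).
Pull out 2^5: since 97 ≡ 1 (mod 8), (2/97) = +1, so (2/97)^5 = +1.
Reciprocity: 3 ≡ 3 and 97 ≡ 1 (mod 4), so (3/97) = +(97/3).
Reduce top mod 3: now compute (1/3).
Reached (1/3) = 1. Collecting the sign flips along the way, the symbol is +1.

1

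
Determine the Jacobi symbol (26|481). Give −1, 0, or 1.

Pull out 2: since 481 ≡ 1 (mod 8), (2/481) = +1.
Reciprocity: 13 ≡ 1 and 481 ≡ 1 (mod 4), so (13/481) = +(481/13).
Reduce top mod 13: now compute (0/13).
Top reduces to 0: gcd > 1, so the symbol is 0.

0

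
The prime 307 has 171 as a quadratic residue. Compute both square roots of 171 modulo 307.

Since 307 ≡ 3 (mod 4), a square root of 171 is 171^((307+1)/4) = 171^77 mod 307.
Repeated squaring: 171^2≡76, 171^4≡250, 171^8≡179, 171^16≡113, 171^32≡182, 171^64≡275 (mod 307).
171^77 = 171^(64+8+4+1) ≡ 103 (mod 307).
Check: 103² = 10609 ≡ 171 (mod 307). The two roots are 103 and 204.

103, 204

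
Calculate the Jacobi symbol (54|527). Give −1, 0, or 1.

1

Pull out 2: since 527 ≡ 7 (mod 8), (2/527) = +1.
Reciprocity: 27 ≡ 3 and 527 ≡ 3 (mod 4), so (27/527) = −(527/27).
Reduce top mod 27: now compute (14/27).
Pull out 2: since 27 ≡ 3 (mod 8), (2/27) = -1.
Reciprocity: 7 ≡ 3 and 27 ≡ 3 (mod 4), so (7/27) = −(27/7).
Reduce top mod 7: now compute (6/7).
Pull out 2: since 7 ≡ 7 (mod 8), (2/7) = +1.
Reciprocity: 3 ≡ 3 and 7 ≡ 3 (mod 4), so (3/7) = −(7/3).
Reduce top mod 3: now compute (1/3).
Reached (1/3) = 1. Collecting the sign flips along the way, the symbol is +1.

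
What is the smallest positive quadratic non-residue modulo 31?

(2/31) = +1, so 2 is a residue.
(3/31) = −1, so 3 is the smallest positive non-residue mod 31.

3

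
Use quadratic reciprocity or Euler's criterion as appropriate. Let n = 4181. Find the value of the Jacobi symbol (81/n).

1

Reciprocity: 81 ≡ 1 and 4181 ≡ 1 (mod 4), so (81/4181) = +(4181/81).
Reduce top mod 81: now compute (50/81).
Pull out 2: since 81 ≡ 1 (mod 8), (2/81) = +1.
Reciprocity: 25 ≡ 1 and 81 ≡ 1 (mod 4), so (25/81) = +(81/25).
Reduce top mod 25: now compute (6/25).
Pull out 2: since 25 ≡ 1 (mod 8), (2/25) = +1.
Reciprocity: 3 ≡ 3 and 25 ≡ 1 (mod 4), so (3/25) = +(25/3).
Reduce top mod 3: now compute (1/3).
Reached (1/3) = 1. Collecting the sign flips along the way, the symbol is +1.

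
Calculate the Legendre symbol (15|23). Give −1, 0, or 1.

-1

Reciprocity: 15 ≡ 3 and 23 ≡ 3 (mod 4), so (15/23) = −(23/15).
Reduce top mod 15: now compute (8/15).
Pull out 2^3: since 15 ≡ 7 (mod 8), (2/15) = +1, so (2/15)^3 = +1.
Reached (1/15) = 1. Collecting the sign flips along the way, the symbol is -1.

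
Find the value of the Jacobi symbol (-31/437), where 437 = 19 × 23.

First reduce: -31 ≡ 406 (mod 437).
Pull out 2: since 437 ≡ 5 (mod 8), (2/437) = -1.
Reciprocity: 203 ≡ 3 and 437 ≡ 1 (mod 4), so (203/437) = +(437/203).
Reduce top mod 203: now compute (31/203).
Reciprocity: 31 ≡ 3 and 203 ≡ 3 (mod 4), so (31/203) = −(203/31).
Reduce top mod 31: now compute (17/31).
Reciprocity: 17 ≡ 1 and 31 ≡ 3 (mod 4), so (17/31) = +(31/17).
Reduce top mod 17: now compute (14/17).
Pull out 2: since 17 ≡ 1 (mod 8), (2/17) = +1.
Reciprocity: 7 ≡ 3 and 17 ≡ 1 (mod 4), so (7/17) = +(17/7).
Reduce top mod 7: now compute (3/7).
Reciprocity: 3 ≡ 3 and 7 ≡ 3 (mod 4), so (3/7) = −(7/3).
Reduce top mod 3: now compute (1/3).
Reached (1/3) = 1. Collecting the sign flips along the way, the symbol is -1.

-1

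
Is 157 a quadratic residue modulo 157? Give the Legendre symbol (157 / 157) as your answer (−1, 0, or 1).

First reduce: 157 ≡ 0 (mod 157).
Top reduces to 0: gcd > 1, so the symbol is 0.

0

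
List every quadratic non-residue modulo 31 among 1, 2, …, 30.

3,6,11,12,13,15,17,21,22,23,24,26,27,29,30

Square k = 1,…,15 (k and 31−k give the same square):
1²=1, 2²=4, 3²=9, 4²=16, 5²=25, 6²≡5, 7²≡18, 8²≡2, 9²≡19, 10²≡7, 11²≡28, 12²≡20, 13²≡14, 14²≡10, 15²≡8 (mod 31).
The residues are {1, 2, 4, 5, 7, 8, 9, 10, 14, 16, 18, 19, 20, 25, 28}; the non-residues are the remaining 15 nonzero classes.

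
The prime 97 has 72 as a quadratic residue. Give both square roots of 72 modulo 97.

97 ≡ 1 (mod 4), so we find a root by search.
Trying successive values, 13² = 169 ≡ 72 (mod 97). The other root is 97 − 13 = 84.

13, 84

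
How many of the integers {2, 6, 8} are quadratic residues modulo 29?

(2/29) = -1 → non-residue.
(6/29) = +1 → QR.
(8/29) = -1 → non-residue.
Total quadratic residues among the 3: 1.

1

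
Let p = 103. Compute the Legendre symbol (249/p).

Euler's criterion: (249/103) ≡ 43^51 (mod 103).
43^2 ≡ 98 (mod 103)
43^4 ≡ 25 (mod 103)
43^8 ≡ 7 (mod 103)
43^16 ≡ 49 (mod 103)
43^32 ≡ 32 (mod 103)
43^51 = 43^(32+16+2+1) ≡ 102 (mod 103).
Result is 102 ≡ −1, so (249/103) = −1.

-1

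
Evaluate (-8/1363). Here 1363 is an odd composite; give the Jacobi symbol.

1

First reduce: -8 ≡ 1355 (mod 1363).
Reciprocity: 1355 ≡ 3 and 1363 ≡ 3 (mod 4), so (1355/1363) = −(1363/1355).
Reduce top mod 1355: now compute (8/1355).
Pull out 2^3: since 1355 ≡ 3 (mod 8), (2/1355) = -1, so (2/1355)^3 = -1.
Reached (1/1355) = 1. Collecting the sign flips along the way, the symbol is +1.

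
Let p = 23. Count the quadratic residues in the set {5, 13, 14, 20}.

1

(5/23) = -1 → non-residue.
(13/23) = +1 → QR.
(14/23) = -1 → non-residue.
(20/23) = -1 → non-residue.
Total quadratic residues among the 4: 1.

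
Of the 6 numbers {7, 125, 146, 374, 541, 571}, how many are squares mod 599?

3

(7/599) = -1 → non-residue.
(125/599) = +1 → QR.
(146/599) = -1 → non-residue.
(374/599) = -1 → non-residue.
(541/599) = +1 → QR.
(571/599) = +1 → QR.
Total quadratic residues among the 6: 3.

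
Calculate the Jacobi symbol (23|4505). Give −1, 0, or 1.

Reciprocity: 23 ≡ 3 and 4505 ≡ 1 (mod 4), so (23/4505) = +(4505/23).
Reduce top mod 23: now compute (20/23).
Pull out 2^2: since 23 ≡ 7 (mod 8), (2/23) = +1, so (2/23)^2 = +1.
Reciprocity: 5 ≡ 1 and 23 ≡ 3 (mod 4), so (5/23) = +(23/5).
Reduce top mod 5: now compute (3/5).
Reciprocity: 3 ≡ 3 and 5 ≡ 1 (mod 4), so (3/5) = +(5/3).
Reduce top mod 3: now compute (2/3).
Pull out 2: since 3 ≡ 3 (mod 8), (2/3) = -1.
Reached (1/3) = 1. Collecting the sign flips along the way, the symbol is -1.

-1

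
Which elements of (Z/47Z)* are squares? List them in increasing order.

Square k = 1,…,23 (k and 47−k give the same square):
1²=1, 2²=4, 3²=9, 4²=16, 5²=25, 6²=36, 7²≡2, 8²≡17, 9²≡34, 10²≡6, 11²≡27, 12²≡3, 13²≡28, 14²≡8, 15²≡37, 16²≡21, 17²≡7, 18²≡42, 19²≡32, 20²≡24, 21²≡18, 22²≡14, 23²≡12 (mod 47).
So the quadratic residues mod 47 are {1, 2, 3, 4, 6, 7, 8, 9, 12, 14, 16, 17, 18, 21, 24, 25, 27, 28, 32, 34, 36, 37, 42}.

1,2,3,4,6,7,8,9,12,14,16,17,18,21,24,25,27,28,32,34,36,37,42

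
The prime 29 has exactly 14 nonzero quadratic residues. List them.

Square k = 1,…,14 (k and 29−k give the same square):
1²=1, 2²=4, 3²=9, 4²=16, 5²=25, 6²≡7, 7²≡20, 8²≡6, 9²≡23, 10²≡13, 11²≡5, 12²≡28, 13²≡24, 14²≡22 (mod 29).
So the quadratic residues mod 29 are {1, 4, 5, 6, 7, 9, 13, 16, 20, 22, 23, 24, 25, 28}.

1 4 5 6 7 9 13 16 20 22 23 24 25 28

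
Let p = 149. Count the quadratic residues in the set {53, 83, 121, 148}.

(53/149) = +1 → QR.
(83/149) = -1 → non-residue.
(121/149) = +1 → QR.
(148/149) = +1 → QR.
Total quadratic residues among the 4: 3.

3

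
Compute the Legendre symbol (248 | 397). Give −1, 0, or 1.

-1

Euler's criterion: (248/397) ≡ 248^198 (mod 397).
248^2 ≡ 366 (mod 397)
248^4 ≡ 167 (mod 397)
248^8 ≡ 99 (mod 397)
248^16 ≡ 273 (mod 397)
248^32 ≡ 290 (mod 397)
248^64 ≡ 333 (mod 397)
248^128 ≡ 126 (mod 397)
248^198 = 248^(128+64+4+2) ≡ 396 (mod 397).
Result is 396 ≡ −1, so (248/397) = −1.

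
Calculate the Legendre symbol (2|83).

Pull out 2: since 83 ≡ 3 (mod 8), (2/83) = -1.
Reached (1/83) = 1. Collecting the sign flips along the way, the symbol is -1.

-1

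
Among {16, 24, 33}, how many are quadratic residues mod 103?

(16/103) = +1 → QR.
(24/103) = -1 → non-residue.
(33/103) = +1 → QR.
Total quadratic residues among the 3: 2.

2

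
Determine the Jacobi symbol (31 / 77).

-1

Reciprocity: 31 ≡ 3 and 77 ≡ 1 (mod 4), so (31/77) = +(77/31).
Reduce top mod 31: now compute (15/31).
Reciprocity: 15 ≡ 3 and 31 ≡ 3 (mod 4), so (15/31) = −(31/15).
Reduce top mod 15: now compute (1/15).
Reached (1/15) = 1. Collecting the sign flips along the way, the symbol is -1.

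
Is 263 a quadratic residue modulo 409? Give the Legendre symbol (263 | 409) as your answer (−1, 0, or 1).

-1

Reciprocity: 263 ≡ 3 and 409 ≡ 1 (mod 4), so (263/409) = +(409/263).
Reduce top mod 263: now compute (146/263).
Pull out 2: since 263 ≡ 7 (mod 8), (2/263) = +1.
Reciprocity: 73 ≡ 1 and 263 ≡ 3 (mod 4), so (73/263) = +(263/73).
Reduce top mod 73: now compute (44/73).
Pull out 2^2: since 73 ≡ 1 (mod 8), (2/73) = +1, so (2/73)^2 = +1.
Reciprocity: 11 ≡ 3 and 73 ≡ 1 (mod 4), so (11/73) = +(73/11).
Reduce top mod 11: now compute (7/11).
Reciprocity: 7 ≡ 3 and 11 ≡ 3 (mod 4), so (7/11) = −(11/7).
Reduce top mod 7: now compute (4/7).
Pull out 2^2: since 7 ≡ 7 (mod 8), (2/7) = +1, so (2/7)^2 = +1.
Reached (1/7) = 1. Collecting the sign flips along the way, the symbol is -1.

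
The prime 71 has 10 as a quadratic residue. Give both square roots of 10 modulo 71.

Since 71 ≡ 3 (mod 4), a square root of 10 is 10^((71+1)/4) = 10^18 mod 71.
Repeated squaring: 10^2≡29, 10^4≡60, 10^8≡50, 10^16≡15 (mod 71).
10^18 = 10^(16+2) ≡ 9 (mod 71).
Check: 9² = 81 ≡ 10 (mod 71). The two roots are 9 and 62.

9, 62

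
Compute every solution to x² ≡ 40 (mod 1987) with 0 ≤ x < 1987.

555, 1432

Since 1987 ≡ 3 (mod 4), a square root of 40 is 40^((1987+1)/4) = 40^497 mod 1987.
Repeated squaring: 40^2≡1600, 40^4≡744, 40^8≡1150, 40^16≡1145, 40^32≡1592, 40^64≡1039, 40^128≡580, 40^256≡597 (mod 1987).
40^497 = 40^(256+128+64+32+16+1) ≡ 555 (mod 1987).
Check: 555² = 308025 ≡ 40 (mod 1987). The two roots are 555 and 1432.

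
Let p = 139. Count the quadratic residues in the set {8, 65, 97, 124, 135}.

(8/139) = -1 → non-residue.
(65/139) = +1 → QR.
(97/139) = -1 → non-residue.
(124/139) = +1 → QR.
(135/139) = -1 → non-residue.
Total quadratic residues among the 5: 2.

2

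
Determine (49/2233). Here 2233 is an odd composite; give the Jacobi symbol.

Reciprocity: 49 ≡ 1 and 2233 ≡ 1 (mod 4), so (49/2233) = +(2233/49).
Reduce top mod 49: now compute (28/49).
Pull out 2^2: since 49 ≡ 1 (mod 8), (2/49) = +1, so (2/49)^2 = +1.
Reciprocity: 7 ≡ 3 and 49 ≡ 1 (mod 4), so (7/49) = +(49/7).
Reduce top mod 7: now compute (0/7).
Top reduces to 0: gcd > 1, so the symbol is 0.

0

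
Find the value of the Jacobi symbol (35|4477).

Reciprocity: 35 ≡ 3 and 4477 ≡ 1 (mod 4), so (35/4477) = +(4477/35).
Reduce top mod 35: now compute (32/35).
Pull out 2^5: since 35 ≡ 3 (mod 8), (2/35) = -1, so (2/35)^5 = -1.
Reached (1/35) = 1. Collecting the sign flips along the way, the symbol is -1.

-1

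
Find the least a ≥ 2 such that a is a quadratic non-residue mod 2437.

2

(2/2437) = −1, so 2 is the smallest positive non-residue mod 2437.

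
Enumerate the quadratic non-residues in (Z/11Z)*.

2,6,7,8,10

Square k = 1,…,5 (k and 11−k give the same square):
1²=1, 2²=4, 3²=9, 4²≡5, 5²≡3 (mod 11).
The residues are {1, 3, 4, 5, 9}; the non-residues are the remaining 5 nonzero classes.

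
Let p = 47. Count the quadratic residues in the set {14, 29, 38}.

(14/47) = +1 → QR.
(29/47) = -1 → non-residue.
(38/47) = -1 → non-residue.
Total quadratic residues among the 3: 1.

1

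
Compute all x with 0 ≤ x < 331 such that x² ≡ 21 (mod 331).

Since 331 ≡ 3 (mod 4), a square root of 21 is 21^((331+1)/4) = 21^83 mod 331.
Repeated squaring: 21^2≡110, 21^4≡184, 21^8≡94, 21^16≡230, 21^32≡271, 21^64≡290 (mod 331).
21^83 = 21^(64+16+2+1) ≡ 141 (mod 331).
Check: 141² = 19881 ≡ 21 (mod 331). The two roots are 141 and 190.

141, 190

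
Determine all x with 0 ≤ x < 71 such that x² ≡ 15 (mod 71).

Since 71 ≡ 3 (mod 4), a square root of 15 is 15^((71+1)/4) = 15^18 mod 71.
Repeated squaring: 15^2≡12, 15^4≡2, 15^8≡4, 15^16≡16 (mod 71).
15^18 = 15^(16+2) ≡ 50 (mod 71).
Check: 50² = 2500 ≡ 15 (mod 71). The two roots are 21 and 50.

21, 50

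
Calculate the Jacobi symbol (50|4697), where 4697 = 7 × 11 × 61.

1

Pull out 2: since 4697 ≡ 1 (mod 8), (2/4697) = +1.
Reciprocity: 25 ≡ 1 and 4697 ≡ 1 (mod 4), so (25/4697) = +(4697/25).
Reduce top mod 25: now compute (22/25).
Pull out 2: since 25 ≡ 1 (mod 8), (2/25) = +1.
Reciprocity: 11 ≡ 3 and 25 ≡ 1 (mod 4), so (11/25) = +(25/11).
Reduce top mod 11: now compute (3/11).
Reciprocity: 3 ≡ 3 and 11 ≡ 3 (mod 4), so (3/11) = −(11/3).
Reduce top mod 3: now compute (2/3).
Pull out 2: since 3 ≡ 3 (mod 8), (2/3) = -1.
Reached (1/3) = 1. Collecting the sign flips along the way, the symbol is +1.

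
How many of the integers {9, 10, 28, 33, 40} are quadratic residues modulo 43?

(9/43) = +1 → QR.
(10/43) = +1 → QR.
(28/43) = -1 → non-residue.
(33/43) = -1 → non-residue.
(40/43) = +1 → QR.
Total quadratic residues among the 5: 3.

3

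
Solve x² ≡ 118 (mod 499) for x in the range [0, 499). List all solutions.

Since 499 ≡ 3 (mod 4), a square root of 118 is 118^((499+1)/4) = 118^125 mod 499.
Repeated squaring: 118^2≡451, 118^4≡308, 118^8≡54, 118^16≡421, 118^32≡96, 118^64≡234 (mod 499).
118^125 = 118^(64+32+16+8+4+1) ≡ 169 (mod 499).
Check: 169² = 28561 ≡ 118 (mod 499). The two roots are 169 and 330.

169, 330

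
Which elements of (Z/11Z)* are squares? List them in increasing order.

Square k = 1,…,5 (k and 11−k give the same square):
1²=1, 2²=4, 3²=9, 4²≡5, 5²≡3 (mod 11).
So the quadratic residues mod 11 are {1, 3, 4, 5, 9}.

1,3,4,5,9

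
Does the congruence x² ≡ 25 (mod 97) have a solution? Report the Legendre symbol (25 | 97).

Reciprocity: 25 ≡ 1 and 97 ≡ 1 (mod 4), so (25/97) = +(97/25).
Reduce top mod 25: now compute (22/25).
Pull out 2: since 25 ≡ 1 (mod 8), (2/25) = +1.
Reciprocity: 11 ≡ 3 and 25 ≡ 1 (mod 4), so (11/25) = +(25/11).
Reduce top mod 11: now compute (3/11).
Reciprocity: 3 ≡ 3 and 11 ≡ 3 (mod 4), so (3/11) = −(11/3).
Reduce top mod 3: now compute (2/3).
Pull out 2: since 3 ≡ 3 (mod 8), (2/3) = -1.
Reached (1/3) = 1. Collecting the sign flips along the way, the symbol is +1.

1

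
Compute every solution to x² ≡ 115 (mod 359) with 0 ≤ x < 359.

Since 359 ≡ 3 (mod 4), a square root of 115 is 115^((359+1)/4) = 115^90 mod 359.
Repeated squaring: 115^2≡301, 115^4≡133, 115^8≡98, 115^16≡270, 115^32≡23, 115^64≡170 (mod 359).
115^90 = 115^(64+16+8+2) ≡ 111 (mod 359).
Check: 111² = 12321 ≡ 115 (mod 359). The two roots are 111 and 248.

111, 248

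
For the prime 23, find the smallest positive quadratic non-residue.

5

(2/23) = +1, so 2 is a residue.
(3/23) = +1, so 3 is a residue.
(4/23) = +1, so 4 is a residue.
(5/23) = −1, so 5 is the smallest positive non-residue mod 23.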